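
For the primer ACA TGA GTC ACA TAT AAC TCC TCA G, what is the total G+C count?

10

Counting bases: C=7, T=6, G=3, A=9
G+C = 3 + 7 = 10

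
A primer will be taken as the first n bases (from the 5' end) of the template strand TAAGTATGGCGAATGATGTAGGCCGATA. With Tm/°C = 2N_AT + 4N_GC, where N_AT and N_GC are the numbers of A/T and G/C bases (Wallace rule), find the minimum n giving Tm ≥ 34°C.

First 11 bases: TAAGTATGGCG → Tm = 32°C (< 34°C)
First 12 bases: TAAGTATGGCGA → Tm = 34°C (≥ 34°C)
Each additional base adds 2°C (A/T) or 4°C (G/C), so Tm is non-decreasing in n; n = 12 is the first length to reach 34°C.

n = 12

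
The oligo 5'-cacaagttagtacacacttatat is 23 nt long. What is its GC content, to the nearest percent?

Scanning the sequence gives A=9, G=2, T=7, C=5.
G+C = 2 + 5 = 7 out of 23 bases
%GC = 7/23 × 100 = 30.43% ≈ 30%

30%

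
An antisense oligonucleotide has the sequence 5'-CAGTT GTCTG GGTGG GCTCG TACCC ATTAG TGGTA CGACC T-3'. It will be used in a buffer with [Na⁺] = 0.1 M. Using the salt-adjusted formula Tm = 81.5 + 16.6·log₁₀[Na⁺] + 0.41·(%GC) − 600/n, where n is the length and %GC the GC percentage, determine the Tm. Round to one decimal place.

73.3°C

Length n = 41. Counting bases: A=6, C=10, T=12, G=13
G+C = 23, so %GC = 23/41 × 100 = 56.098%
Salt term: 16.6 × (-1) = -16.6
GC term: 0.41 × 56.098 = 23; length term: −600/41 = −14.634
Tm = 81.5 + (-16.6) + 23 − 14.634 = 73.266 → 73.3°C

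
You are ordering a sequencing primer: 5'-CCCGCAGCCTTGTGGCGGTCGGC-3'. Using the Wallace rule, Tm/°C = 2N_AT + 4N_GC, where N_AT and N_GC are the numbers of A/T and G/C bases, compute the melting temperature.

82°C

Base counts: C=9, A=1, T=4, G=9
AT pairs contribute 5, GC pairs contribute 18.
Tm = 2(5) + 4(18) = 10 + 72 = 82°C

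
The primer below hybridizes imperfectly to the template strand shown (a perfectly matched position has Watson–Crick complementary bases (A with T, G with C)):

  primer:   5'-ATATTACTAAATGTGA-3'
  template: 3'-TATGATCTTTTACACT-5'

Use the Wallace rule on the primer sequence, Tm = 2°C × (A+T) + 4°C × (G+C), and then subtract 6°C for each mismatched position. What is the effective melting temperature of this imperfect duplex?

Primer base counts: A=7, T=6, G=2, C=1 → A+T=13, G+C=3
Perfect-match Tm = 2(13) + 4(3) = 26 + 12 = 38°C
Mismatches (positions where the bases are not complementary): 3 (at positions 4, 7, 8)
Effective Tm = 38 − 3×6 = 38 − 18 = 20°C

20°C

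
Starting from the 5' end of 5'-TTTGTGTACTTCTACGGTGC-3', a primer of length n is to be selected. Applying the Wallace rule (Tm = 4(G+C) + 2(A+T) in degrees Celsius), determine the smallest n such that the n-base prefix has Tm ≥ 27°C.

n = 11

First 10 bases: TTTGTGTACT → Tm = 26°C (< 27°C)
First 11 bases: TTTGTGTACTT → Tm = 28°C (≥ 27°C)
Each additional base adds 2°C (A/T) or 4°C (G/C), so Tm is non-decreasing in n; n = 11 is the first length to reach 27°C.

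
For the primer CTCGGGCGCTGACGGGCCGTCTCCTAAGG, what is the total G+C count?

Base counts: A=3, T=5, C=10, G=11
G+C = 11 + 10 = 21

21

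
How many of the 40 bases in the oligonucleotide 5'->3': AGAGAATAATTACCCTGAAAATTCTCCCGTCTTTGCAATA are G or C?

C=9, A=14, G=5, T=12
G+C = 5 + 9 = 14

14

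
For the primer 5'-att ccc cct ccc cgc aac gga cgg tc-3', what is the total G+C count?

Scanning the sequence gives G=5, C=13, A=4, T=4.
Total G or C: 5 + 13 = 18

18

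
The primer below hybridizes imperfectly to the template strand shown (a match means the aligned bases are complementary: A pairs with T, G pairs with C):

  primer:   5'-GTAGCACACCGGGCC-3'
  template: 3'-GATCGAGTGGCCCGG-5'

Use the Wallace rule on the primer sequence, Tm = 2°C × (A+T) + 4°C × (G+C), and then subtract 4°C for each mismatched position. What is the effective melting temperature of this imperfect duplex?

Primer base counts: A=3, T=1, G=5, C=6 → A+T=4, G+C=11
Perfect-match Tm = 2(4) + 4(11) = 8 + 44 = 52°C
Mismatches (positions where the bases are not complementary): 2 (at positions 1, 6)
Effective Tm = 52 − 2×4 = 52 − 8 = 44°C

44°C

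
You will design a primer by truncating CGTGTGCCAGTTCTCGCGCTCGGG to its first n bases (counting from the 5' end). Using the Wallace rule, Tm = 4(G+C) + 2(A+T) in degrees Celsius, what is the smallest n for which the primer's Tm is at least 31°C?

n = 10

First 9 bases: CGTGTGCCA → Tm = 30°C (< 31°C)
First 10 bases: CGTGTGCCAG → Tm = 34°C (≥ 31°C)
Each additional base adds 2°C (A/T) or 4°C (G/C), so Tm is non-decreasing in n; n = 10 is the first length to reach 31°C.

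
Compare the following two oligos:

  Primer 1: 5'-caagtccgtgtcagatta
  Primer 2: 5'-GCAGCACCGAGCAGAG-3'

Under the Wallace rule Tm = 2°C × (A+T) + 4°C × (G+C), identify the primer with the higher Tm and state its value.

Primer 2, 54°C

Primer 1: A+T=10, G+C=8 → Tm = 2(10)+4(8) = 52°C
Primer 2: A+T=5, G+C=11 → Tm = 2(5)+4(11) = 54°C
52°C vs 54°C → primer 2 is higher.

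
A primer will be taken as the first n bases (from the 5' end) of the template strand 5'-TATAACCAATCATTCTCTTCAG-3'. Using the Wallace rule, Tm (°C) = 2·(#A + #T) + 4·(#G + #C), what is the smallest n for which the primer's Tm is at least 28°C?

First 10 bases: TATAACCAAT → Tm = 24°C (< 28°C)
First 11 bases: TATAACCAATC → Tm = 28°C (≥ 28°C)
Each additional base adds 2°C (A/T) or 4°C (G/C), so Tm is non-decreasing in n; n = 11 is the first length to reach 28°C.

n = 11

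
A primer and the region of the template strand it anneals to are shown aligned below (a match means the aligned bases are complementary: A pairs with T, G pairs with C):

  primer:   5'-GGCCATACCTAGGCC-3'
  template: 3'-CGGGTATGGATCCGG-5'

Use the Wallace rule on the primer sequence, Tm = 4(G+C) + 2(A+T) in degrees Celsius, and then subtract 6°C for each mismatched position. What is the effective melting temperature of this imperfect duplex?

Primer base counts: A=3, T=2, G=4, C=6 → A+T=5, G+C=10
Perfect-match Tm = 2(5) + 4(10) = 10 + 40 = 50°C
Mismatches (positions where the bases are not complementary): 1 (at position 2)
Effective Tm = 50 − 1×6 = 50 − 6 = 44°C

44°C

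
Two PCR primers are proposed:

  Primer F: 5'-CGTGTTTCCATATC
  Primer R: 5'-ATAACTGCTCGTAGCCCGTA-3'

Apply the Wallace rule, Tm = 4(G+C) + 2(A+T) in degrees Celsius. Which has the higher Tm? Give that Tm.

Primer F: A+T=8, G+C=6 → Tm = 2(8)+4(6) = 40°C
Primer R: A+T=10, G+C=10 → Tm = 2(10)+4(10) = 60°C
40°C vs 60°C → primer R is higher.

Primer R, 60°C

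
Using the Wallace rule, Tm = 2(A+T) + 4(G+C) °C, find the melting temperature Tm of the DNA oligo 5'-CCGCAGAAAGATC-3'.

40°C

G=3, C=4, A=5, T=1
A+T = 6, G+C = 7
Tm = 4·7 + 2·6 = 28 + 12 = 40°C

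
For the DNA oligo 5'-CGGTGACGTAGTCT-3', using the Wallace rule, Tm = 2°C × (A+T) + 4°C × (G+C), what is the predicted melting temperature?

44°C

Base counts: C=3, A=2, T=4, G=5
A+T = 6, G+C = 8
Tm = 2×6 + 4×8 = 44°C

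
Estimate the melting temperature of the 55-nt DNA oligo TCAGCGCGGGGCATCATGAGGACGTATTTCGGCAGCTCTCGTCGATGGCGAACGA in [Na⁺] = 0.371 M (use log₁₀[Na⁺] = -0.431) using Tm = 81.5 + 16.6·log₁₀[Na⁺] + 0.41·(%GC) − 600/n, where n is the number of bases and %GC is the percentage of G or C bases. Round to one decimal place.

Length n = 55. Counting bases: C=14, T=11, G=19, A=11
G+C = 33, so %GC = 33/55 × 100 = 60%
Salt term: 16.6 × (-0.431) = -7.155
GC term: 0.41 × 60 = 24.6; length term: −600/55 = −10.909
Tm = 81.5 + (-7.155) + 24.6 − 10.909 = 88.036 → 88.0°C

88.0°C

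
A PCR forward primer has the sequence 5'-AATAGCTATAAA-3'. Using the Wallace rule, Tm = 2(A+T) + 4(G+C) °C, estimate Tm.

G=1, C=1, A=7, T=3
A+T = 10, G+C = 2
Tm = 2(10) + 4(2) = 20 + 8 = 28°C

28°C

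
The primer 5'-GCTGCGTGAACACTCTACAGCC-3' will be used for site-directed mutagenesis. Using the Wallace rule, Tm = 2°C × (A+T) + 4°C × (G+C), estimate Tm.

Counting bases: G=5, T=4, C=8, A=5
AT pairs contribute 9, GC pairs contribute 13.
Tm = 2×9 + 4×13 = 70°C

70°C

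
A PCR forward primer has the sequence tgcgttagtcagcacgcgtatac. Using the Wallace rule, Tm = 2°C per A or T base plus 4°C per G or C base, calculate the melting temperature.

70°C

Counting bases: A=5, C=6, T=6, G=6
AT pairs contribute 11, GC pairs contribute 12.
Tm = 4·12 + 2·11 = 48 + 22 = 70°C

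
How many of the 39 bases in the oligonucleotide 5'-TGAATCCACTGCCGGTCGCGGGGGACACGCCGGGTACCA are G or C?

27

Base counts: C=13, T=5, G=14, A=7
Total G or C: 14 + 13 = 27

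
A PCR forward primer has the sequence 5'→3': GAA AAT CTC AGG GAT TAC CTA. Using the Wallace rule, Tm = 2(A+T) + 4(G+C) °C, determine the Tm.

58°C

Counting bases: T=5, G=4, A=8, C=4
A+T = 13, G+C = 8
Tm = 2×13 + 4×8 = 58°C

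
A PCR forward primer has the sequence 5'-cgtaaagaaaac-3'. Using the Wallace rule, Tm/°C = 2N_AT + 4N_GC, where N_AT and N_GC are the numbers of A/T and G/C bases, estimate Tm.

Counting bases: A=7, C=2, T=1, G=2
AT pairs contribute 8, GC pairs contribute 4.
Tm = 4·4 + 2·8 = 16 + 16 = 32°C

32°C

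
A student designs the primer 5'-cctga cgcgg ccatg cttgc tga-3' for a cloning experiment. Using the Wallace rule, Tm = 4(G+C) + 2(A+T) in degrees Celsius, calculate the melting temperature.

76°C

Scanning the sequence gives G=7, T=5, C=8, A=3.
So N_AT = 8 and N_GC = 15.
Tm = 2×8 + 4×15 = 76°C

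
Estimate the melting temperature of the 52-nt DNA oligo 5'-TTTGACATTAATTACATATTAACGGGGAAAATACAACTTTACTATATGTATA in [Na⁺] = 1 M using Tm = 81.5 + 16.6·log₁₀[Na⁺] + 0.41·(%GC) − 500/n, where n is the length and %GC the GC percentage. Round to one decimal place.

81.3°C

Length n = 52. Base counts: G=6, C=6, A=21, T=19
G+C = 12, so %GC = 12/52 × 100 = 23.077%
Salt term: 16.6 × (0) = 0
GC term: 0.41 × 23.077 = 9.462; length term: −500/52 = −9.615
Tm = 81.5 + (0) + 9.462 − 9.615 = 81.347 → 81.3°C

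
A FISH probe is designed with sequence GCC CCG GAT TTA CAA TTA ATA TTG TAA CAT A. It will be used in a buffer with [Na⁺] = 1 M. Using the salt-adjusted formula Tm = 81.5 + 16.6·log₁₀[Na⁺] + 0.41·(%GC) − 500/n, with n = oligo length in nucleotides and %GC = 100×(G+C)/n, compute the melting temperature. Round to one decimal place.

Length n = 31. Base counts: C=6, A=11, G=4, T=10
G+C = 10, so %GC = 10/31 × 100 = 32.258%
Salt term: 16.6 × (0) = 0
GC term: 0.41 × 32.258 = 13.226; length term: −500/31 = −16.129
Tm = 81.5 + (0) + 13.226 − 16.129 = 78.597 → 78.6°C

78.6°C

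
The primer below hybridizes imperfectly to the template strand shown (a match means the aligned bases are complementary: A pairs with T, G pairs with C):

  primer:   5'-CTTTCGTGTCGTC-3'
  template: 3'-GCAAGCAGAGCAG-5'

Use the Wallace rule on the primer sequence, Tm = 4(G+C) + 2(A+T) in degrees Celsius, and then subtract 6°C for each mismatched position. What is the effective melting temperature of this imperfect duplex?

Primer base counts: A=0, T=6, G=3, C=4 → A+T=6, G+C=7
Perfect-match Tm = 2(6) + 4(7) = 12 + 28 = 40°C
Mismatches (positions where the bases are not complementary): 2 (at positions 2, 8)
Effective Tm = 40 − 2×6 = 40 − 12 = 28°C

28°C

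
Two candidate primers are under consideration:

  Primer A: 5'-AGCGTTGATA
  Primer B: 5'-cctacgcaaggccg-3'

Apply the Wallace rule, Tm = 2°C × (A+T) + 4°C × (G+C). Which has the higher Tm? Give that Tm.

Primer A: A+T=6, G+C=4 → Tm = 2(6)+4(4) = 28°C
Primer B: A+T=4, G+C=10 → Tm = 2(4)+4(10) = 48°C
28°C vs 48°C → primer B is higher.

Primer B, 48°C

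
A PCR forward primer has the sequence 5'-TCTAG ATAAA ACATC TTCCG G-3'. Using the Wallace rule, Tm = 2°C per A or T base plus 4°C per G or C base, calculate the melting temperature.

58°C

Counting bases: T=6, C=5, G=3, A=7
A+T = 13, G+C = 8
Tm = 2(13) + 4(8) = 26 + 32 = 58°C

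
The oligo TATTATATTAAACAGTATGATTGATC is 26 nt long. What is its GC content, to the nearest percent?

T=11, C=2, A=10, G=3
G+C = 3 + 2 = 5 out of 26 bases
%GC = 5/26 × 100 = 19.23% ≈ 19%

19%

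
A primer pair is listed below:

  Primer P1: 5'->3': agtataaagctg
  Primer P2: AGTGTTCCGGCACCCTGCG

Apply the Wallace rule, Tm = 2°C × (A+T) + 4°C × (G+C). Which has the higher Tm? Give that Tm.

Primer P1: A+T=8, G+C=4 → Tm = 2(8)+4(4) = 32°C
Primer P2: A+T=6, G+C=13 → Tm = 2(6)+4(13) = 64°C
32°C vs 64°C → primer P2 is higher.

Primer P2, 64°C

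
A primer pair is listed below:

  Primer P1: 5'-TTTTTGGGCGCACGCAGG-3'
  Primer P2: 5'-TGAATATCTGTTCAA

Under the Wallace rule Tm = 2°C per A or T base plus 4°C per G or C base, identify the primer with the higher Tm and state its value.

Primer P1: A+T=7, G+C=11 → Tm = 2(7)+4(11) = 58°C
Primer P2: A+T=11, G+C=4 → Tm = 2(11)+4(4) = 38°C
58°C vs 38°C → primer P1 is higher.

Primer P1, 58°C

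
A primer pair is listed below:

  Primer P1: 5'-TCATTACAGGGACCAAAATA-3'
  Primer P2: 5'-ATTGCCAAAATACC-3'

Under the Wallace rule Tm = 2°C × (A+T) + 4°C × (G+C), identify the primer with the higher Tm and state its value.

Primer P1: A+T=13, G+C=7 → Tm = 2(13)+4(7) = 54°C
Primer P2: A+T=9, G+C=5 → Tm = 2(9)+4(5) = 38°C
54°C vs 38°C → primer P1 is higher.

Primer P1, 54°C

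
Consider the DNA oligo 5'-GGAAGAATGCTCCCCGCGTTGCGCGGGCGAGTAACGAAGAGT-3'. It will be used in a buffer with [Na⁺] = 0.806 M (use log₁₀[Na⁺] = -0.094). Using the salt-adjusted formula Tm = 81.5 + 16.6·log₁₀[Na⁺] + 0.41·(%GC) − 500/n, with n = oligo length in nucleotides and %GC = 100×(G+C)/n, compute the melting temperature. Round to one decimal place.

Length n = 42. Counting bases: C=10, A=10, T=6, G=16
G+C = 26, so %GC = 26/42 × 100 = 61.905%
Salt term: 16.6 × (-0.094) = -1.56
GC term: 0.41 × 61.905 = 25.381; length term: −500/42 = −11.905
Tm = 81.5 + (-1.56) + 25.381 − 11.905 = 93.416 → 93.4°C

93.4°C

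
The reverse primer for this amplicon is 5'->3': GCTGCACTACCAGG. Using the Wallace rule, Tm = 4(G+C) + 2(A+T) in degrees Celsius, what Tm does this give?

46°C

T=2, C=5, A=3, G=4
AT pairs contribute 5, GC pairs contribute 9.
Tm = 4·9 + 2·5 = 36 + 10 = 46°C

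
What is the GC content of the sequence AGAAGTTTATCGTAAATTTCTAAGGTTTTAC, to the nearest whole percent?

26%

A=10, G=5, T=13, C=3
G+C = 5 + 3 = 8 out of 31 bases
%GC = 8/31 × 100 = 25.81% ≈ 26%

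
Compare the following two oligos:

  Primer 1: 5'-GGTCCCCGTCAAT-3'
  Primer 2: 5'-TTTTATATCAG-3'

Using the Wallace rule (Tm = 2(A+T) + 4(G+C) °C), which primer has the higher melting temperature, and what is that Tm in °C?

Primer 1, 42°C

Primer 1: A+T=5, G+C=8 → Tm = 2(5)+4(8) = 42°C
Primer 2: A+T=9, G+C=2 → Tm = 2(9)+4(2) = 26°C
42°C vs 26°C → primer 1 is higher.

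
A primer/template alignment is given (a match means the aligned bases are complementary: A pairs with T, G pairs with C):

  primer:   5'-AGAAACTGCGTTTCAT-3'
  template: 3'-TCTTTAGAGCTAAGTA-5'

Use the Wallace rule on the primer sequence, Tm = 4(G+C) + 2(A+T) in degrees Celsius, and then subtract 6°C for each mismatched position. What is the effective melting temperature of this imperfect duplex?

Primer base counts: A=5, T=5, G=3, C=3 → A+T=10, G+C=6
Perfect-match Tm = 2(10) + 4(6) = 20 + 24 = 44°C
Mismatches (positions where the bases are not complementary): 4 (at positions 6, 7, 8, 11)
Effective Tm = 44 − 4×6 = 44 − 24 = 20°C

20°C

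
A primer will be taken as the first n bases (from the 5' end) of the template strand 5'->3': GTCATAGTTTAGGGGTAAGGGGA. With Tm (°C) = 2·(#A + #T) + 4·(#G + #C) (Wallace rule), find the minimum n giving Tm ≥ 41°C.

First 14 bases: GTCATAGTTTAGGG → Tm = 40°C (< 41°C)
First 15 bases: GTCATAGTTTAGGGG → Tm = 44°C (≥ 41°C)
Each additional base adds 2°C (A/T) or 4°C (G/C), so Tm is non-decreasing in n; n = 15 is the first length to reach 41°C.

n = 15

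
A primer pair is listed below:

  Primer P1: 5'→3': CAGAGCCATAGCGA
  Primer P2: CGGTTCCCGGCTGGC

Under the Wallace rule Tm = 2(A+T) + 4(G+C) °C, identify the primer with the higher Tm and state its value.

Primer P2, 54°C

Primer P1: A+T=6, G+C=8 → Tm = 2(6)+4(8) = 44°C
Primer P2: A+T=3, G+C=12 → Tm = 2(3)+4(12) = 54°C
44°C vs 54°C → primer P2 is higher.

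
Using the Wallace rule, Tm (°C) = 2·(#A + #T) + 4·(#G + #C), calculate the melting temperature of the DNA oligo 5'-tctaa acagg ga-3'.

34°C

T=2, A=5, G=3, C=2
A+T = 7, G+C = 5
Tm = 2(7) + 4(5) = 14 + 20 = 34°C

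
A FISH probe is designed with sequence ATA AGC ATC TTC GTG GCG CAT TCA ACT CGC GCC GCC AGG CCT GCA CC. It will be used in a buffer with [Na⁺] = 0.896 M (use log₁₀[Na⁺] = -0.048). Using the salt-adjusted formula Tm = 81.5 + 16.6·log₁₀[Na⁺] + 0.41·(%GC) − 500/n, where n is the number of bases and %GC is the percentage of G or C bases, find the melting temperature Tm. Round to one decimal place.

95.4°C

Length n = 47. Counting bases: A=9, C=18, T=9, G=11
G+C = 29, so %GC = 29/47 × 100 = 61.702%
Salt term: 16.6 × (-0.048) = -0.797
GC term: 0.41 × 61.702 = 25.298; length term: −500/47 = −10.638
Tm = 81.5 + (-0.797) + 25.298 − 10.638 = 95.363 → 95.4°C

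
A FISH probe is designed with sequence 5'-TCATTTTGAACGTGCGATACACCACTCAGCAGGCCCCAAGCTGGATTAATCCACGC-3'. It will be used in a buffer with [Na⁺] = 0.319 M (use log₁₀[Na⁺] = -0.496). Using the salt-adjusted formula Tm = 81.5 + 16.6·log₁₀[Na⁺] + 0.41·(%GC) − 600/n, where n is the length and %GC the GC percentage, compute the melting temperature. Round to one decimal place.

Length n = 56. Base counts: A=15, T=12, C=18, G=11
G+C = 29, so %GC = 29/56 × 100 = 51.786%
Salt term: 16.6 × (-0.496) = -8.234
GC term: 0.41 × 51.786 = 21.232; length term: −600/56 = −10.714
Tm = 81.5 + (-8.234) + 21.232 − 10.714 = 83.784 → 83.8°C

83.8°C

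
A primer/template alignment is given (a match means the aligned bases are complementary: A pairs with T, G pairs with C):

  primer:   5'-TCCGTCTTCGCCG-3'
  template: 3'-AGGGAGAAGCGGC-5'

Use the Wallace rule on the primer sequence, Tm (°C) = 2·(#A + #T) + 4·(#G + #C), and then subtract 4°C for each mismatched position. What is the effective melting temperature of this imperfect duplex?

40°C

Primer base counts: A=0, T=4, G=3, C=6 → A+T=4, G+C=9
Perfect-match Tm = 2(4) + 4(9) = 8 + 36 = 44°C
Mismatches (positions where the bases are not complementary): 1 (at position 4)
Effective Tm = 44 − 1×4 = 44 − 4 = 40°C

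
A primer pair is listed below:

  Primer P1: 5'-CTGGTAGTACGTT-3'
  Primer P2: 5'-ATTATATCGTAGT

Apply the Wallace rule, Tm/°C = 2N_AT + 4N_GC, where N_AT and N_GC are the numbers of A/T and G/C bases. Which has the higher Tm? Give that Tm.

Primer P1: A+T=7, G+C=6 → Tm = 2(7)+4(6) = 38°C
Primer P2: A+T=10, G+C=3 → Tm = 2(10)+4(3) = 32°C
38°C vs 32°C → primer P1 is higher.

Primer P1, 38°C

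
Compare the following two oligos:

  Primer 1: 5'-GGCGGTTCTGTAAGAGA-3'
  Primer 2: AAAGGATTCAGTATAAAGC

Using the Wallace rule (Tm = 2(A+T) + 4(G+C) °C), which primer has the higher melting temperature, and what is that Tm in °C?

Primer 1, 52°C

Primer 1: A+T=8, G+C=9 → Tm = 2(8)+4(9) = 52°C
Primer 2: A+T=13, G+C=6 → Tm = 2(13)+4(6) = 50°C
52°C vs 50°C → primer 1 is higher.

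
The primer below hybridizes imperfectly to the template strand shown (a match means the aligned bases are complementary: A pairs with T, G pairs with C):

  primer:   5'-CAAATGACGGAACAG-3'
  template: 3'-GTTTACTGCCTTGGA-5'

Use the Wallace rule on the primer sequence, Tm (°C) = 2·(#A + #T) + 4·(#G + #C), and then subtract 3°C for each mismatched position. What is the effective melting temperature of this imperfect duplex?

Primer base counts: A=7, T=1, G=4, C=3 → A+T=8, G+C=7
Perfect-match Tm = 2(8) + 4(7) = 16 + 28 = 44°C
Mismatches (positions where the bases are not complementary): 2 (at positions 14, 15)
Effective Tm = 44 − 2×3 = 44 − 6 = 38°C

38°C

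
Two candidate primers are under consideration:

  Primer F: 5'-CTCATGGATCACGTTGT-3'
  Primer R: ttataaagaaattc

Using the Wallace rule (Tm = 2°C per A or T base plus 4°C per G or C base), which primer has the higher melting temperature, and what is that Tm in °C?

Primer F: A+T=9, G+C=8 → Tm = 2(9)+4(8) = 50°C
Primer R: A+T=12, G+C=2 → Tm = 2(12)+4(2) = 32°C
50°C vs 32°C → primer F is higher.

Primer F, 50°C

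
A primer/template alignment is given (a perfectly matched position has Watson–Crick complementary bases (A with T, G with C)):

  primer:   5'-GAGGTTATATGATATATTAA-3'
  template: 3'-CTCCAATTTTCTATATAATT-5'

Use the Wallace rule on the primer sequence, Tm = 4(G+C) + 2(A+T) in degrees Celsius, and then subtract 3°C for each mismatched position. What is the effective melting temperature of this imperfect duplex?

Primer base counts: A=8, T=8, G=4, C=0 → A+T=16, G+C=4
Perfect-match Tm = 2(16) + 4(4) = 32 + 16 = 48°C
Mismatches (positions where the bases are not complementary): 2 (at positions 8, 10)
Effective Tm = 48 − 2×3 = 48 − 6 = 42°C

42°C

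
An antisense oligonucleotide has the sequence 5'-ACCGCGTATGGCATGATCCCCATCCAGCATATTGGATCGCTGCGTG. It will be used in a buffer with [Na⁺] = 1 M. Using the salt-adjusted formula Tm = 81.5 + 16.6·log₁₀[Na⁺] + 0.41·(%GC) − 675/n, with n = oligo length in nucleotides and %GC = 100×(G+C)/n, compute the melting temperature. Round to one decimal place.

Length n = 46. Base counts: G=12, C=14, T=11, A=9
G+C = 26, so %GC = 26/46 × 100 = 56.522%
Salt term: 16.6 × (0) = 0
GC term: 0.41 × 56.522 = 23.174; length term: −675/46 = −14.674
Tm = 81.5 + (0) + 23.174 − 14.674 = 90 → 90.0°C

90.0°C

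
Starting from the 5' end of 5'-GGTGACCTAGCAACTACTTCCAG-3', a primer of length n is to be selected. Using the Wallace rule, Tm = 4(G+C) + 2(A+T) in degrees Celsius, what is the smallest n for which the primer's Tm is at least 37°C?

First 11 bases: GGTGACCTAGC → Tm = 36°C (< 37°C)
First 12 bases: GGTGACCTAGCA → Tm = 38°C (≥ 37°C)
Each additional base adds 2°C (A/T) or 4°C (G/C), so Tm is non-decreasing in n; n = 12 is the first length to reach 37°C.

n = 12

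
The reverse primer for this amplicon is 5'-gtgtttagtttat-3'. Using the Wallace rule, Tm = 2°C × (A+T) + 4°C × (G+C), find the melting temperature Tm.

32°C

Base counts: G=3, C=0, T=8, A=2
AT pairs contribute 10, GC pairs contribute 3.
Tm = 2×10 + 4×3 = 32°C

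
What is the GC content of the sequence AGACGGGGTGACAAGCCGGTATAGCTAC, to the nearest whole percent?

57%

Base counts: G=10, T=4, C=6, A=8
G+C = 10 + 6 = 16 out of 28 bases
%GC = 16/28 × 100 = 57.14% ≈ 57%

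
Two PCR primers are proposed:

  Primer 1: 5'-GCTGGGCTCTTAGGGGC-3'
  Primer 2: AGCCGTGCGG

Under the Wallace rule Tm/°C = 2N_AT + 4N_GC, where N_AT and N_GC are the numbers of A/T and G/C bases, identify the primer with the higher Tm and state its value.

Primer 1: A+T=5, G+C=12 → Tm = 2(5)+4(12) = 58°C
Primer 2: A+T=2, G+C=8 → Tm = 2(2)+4(8) = 36°C
58°C vs 36°C → primer 1 is higher.

Primer 1, 58°C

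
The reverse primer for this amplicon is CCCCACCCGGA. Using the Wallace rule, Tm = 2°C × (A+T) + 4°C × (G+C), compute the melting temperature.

Counting bases: C=7, A=2, G=2, T=0
So N_AT = 2 and N_GC = 9.
Tm = 2(2) + 4(9) = 4 + 36 = 40°C

40°C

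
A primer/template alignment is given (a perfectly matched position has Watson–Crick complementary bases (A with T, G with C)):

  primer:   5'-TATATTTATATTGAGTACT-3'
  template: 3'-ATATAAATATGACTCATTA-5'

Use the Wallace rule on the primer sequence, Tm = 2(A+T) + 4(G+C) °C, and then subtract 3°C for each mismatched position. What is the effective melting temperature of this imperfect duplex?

Primer base counts: A=6, T=10, G=2, C=1 → A+T=16, G+C=3
Perfect-match Tm = 2(16) + 4(3) = 32 + 12 = 44°C
Mismatches (positions where the bases are not complementary): 2 (at positions 11, 18)
Effective Tm = 44 − 2×3 = 44 − 6 = 38°C

38°C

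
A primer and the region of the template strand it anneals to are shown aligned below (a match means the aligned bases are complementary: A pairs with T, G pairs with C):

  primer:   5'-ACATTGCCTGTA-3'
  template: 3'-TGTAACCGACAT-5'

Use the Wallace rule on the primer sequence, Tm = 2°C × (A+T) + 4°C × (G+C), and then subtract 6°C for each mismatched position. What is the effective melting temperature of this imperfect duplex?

Primer base counts: A=3, T=4, G=2, C=3 → A+T=7, G+C=5
Perfect-match Tm = 2(7) + 4(5) = 14 + 20 = 34°C
Mismatches (positions where the bases are not complementary): 1 (at position 7)
Effective Tm = 34 − 1×6 = 34 − 6 = 28°C

28°C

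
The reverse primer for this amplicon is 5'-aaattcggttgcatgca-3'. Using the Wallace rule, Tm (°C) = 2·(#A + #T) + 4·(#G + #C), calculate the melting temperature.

T=5, A=5, C=3, G=4
AT pairs contribute 10, GC pairs contribute 7.
Tm = 4·7 + 2·10 = 28 + 20 = 48°C

48°C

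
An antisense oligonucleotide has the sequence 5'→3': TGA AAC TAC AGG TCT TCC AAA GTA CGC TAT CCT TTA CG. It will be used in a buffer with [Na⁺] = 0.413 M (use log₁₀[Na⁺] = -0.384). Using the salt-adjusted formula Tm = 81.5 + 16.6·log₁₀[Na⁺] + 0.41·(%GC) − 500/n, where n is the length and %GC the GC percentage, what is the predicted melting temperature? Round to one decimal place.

79.2°C

Length n = 38. Scanning the sequence gives G=6, T=11, A=11, C=10.
G+C = 16, so %GC = 16/38 × 100 = 42.105%
Salt term: 16.6 × (-0.384) = -6.374
GC term: 0.41 × 42.105 = 17.263; length term: −500/38 = −13.158
Tm = 81.5 + (-6.374) + 17.263 − 13.158 = 79.231 → 79.2°C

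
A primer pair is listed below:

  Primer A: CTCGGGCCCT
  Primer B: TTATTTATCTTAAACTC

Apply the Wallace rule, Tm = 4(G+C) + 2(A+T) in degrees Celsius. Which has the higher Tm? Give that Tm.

Primer A: A+T=2, G+C=8 → Tm = 2(2)+4(8) = 36°C
Primer B: A+T=14, G+C=3 → Tm = 2(14)+4(3) = 40°C
36°C vs 40°C → primer B is higher.

Primer B, 40°C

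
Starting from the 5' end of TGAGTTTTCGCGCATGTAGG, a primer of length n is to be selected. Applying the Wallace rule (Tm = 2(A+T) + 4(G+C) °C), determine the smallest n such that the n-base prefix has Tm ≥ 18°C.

n = 7

First 6 bases: TGAGTT → Tm = 16°C (< 18°C)
First 7 bases: TGAGTTT → Tm = 18°C (≥ 18°C)
Each additional base adds 2°C (A/T) or 4°C (G/C), so Tm is non-decreasing in n; n = 7 is the first length to reach 18°C.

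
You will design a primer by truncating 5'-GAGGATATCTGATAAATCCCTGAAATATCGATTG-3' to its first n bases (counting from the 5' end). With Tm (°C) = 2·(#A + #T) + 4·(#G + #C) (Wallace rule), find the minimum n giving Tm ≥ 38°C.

First 13 bases: GAGGATATCTGAT → Tm = 36°C (< 38°C)
First 14 bases: GAGGATATCTGATA → Tm = 38°C (≥ 38°C)
Since every base adds ≥2°C, Tm only increases with n, so the threshold is first crossed at n = 14.

n = 14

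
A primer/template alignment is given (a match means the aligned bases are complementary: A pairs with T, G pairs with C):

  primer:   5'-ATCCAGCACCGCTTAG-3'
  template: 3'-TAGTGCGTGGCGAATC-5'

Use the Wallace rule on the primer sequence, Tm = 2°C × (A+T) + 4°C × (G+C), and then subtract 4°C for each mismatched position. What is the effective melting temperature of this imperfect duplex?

Primer base counts: A=4, T=3, G=3, C=6 → A+T=7, G+C=9
Perfect-match Tm = 2(7) + 4(9) = 14 + 36 = 50°C
Mismatches (positions where the bases are not complementary): 2 (at positions 4, 5)
Effective Tm = 50 − 2×4 = 50 − 8 = 42°C

42°C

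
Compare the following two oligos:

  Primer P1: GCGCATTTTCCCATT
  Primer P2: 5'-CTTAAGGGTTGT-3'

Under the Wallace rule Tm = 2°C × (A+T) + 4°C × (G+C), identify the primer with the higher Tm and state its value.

Primer P1, 44°C

Primer P1: A+T=8, G+C=7 → Tm = 2(8)+4(7) = 44°C
Primer P2: A+T=7, G+C=5 → Tm = 2(7)+4(5) = 34°C
44°C vs 34°C → primer P1 is higher.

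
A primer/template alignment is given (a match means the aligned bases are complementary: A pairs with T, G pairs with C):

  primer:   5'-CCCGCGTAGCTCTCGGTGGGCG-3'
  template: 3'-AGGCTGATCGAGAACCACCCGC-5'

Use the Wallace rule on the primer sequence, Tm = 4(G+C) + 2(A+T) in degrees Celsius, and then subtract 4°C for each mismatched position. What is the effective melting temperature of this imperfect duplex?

62°C

Primer base counts: A=1, T=4, G=9, C=8 → A+T=5, G+C=17
Perfect-match Tm = 2(5) + 4(17) = 10 + 68 = 78°C
Mismatches (positions where the bases are not complementary): 4 (at positions 1, 5, 6, 14)
Effective Tm = 78 − 4×4 = 78 − 16 = 62°C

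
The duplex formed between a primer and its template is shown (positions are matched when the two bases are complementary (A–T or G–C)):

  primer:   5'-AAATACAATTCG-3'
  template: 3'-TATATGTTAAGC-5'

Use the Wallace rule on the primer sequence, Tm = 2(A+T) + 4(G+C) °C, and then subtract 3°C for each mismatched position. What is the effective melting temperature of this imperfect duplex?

Primer base counts: A=6, T=3, G=1, C=2 → A+T=9, G+C=3
Perfect-match Tm = 2(9) + 4(3) = 18 + 12 = 30°C
Mismatches (positions where the bases are not complementary): 1 (at position 2)
Effective Tm = 30 − 1×3 = 30 − 3 = 27°C

27°C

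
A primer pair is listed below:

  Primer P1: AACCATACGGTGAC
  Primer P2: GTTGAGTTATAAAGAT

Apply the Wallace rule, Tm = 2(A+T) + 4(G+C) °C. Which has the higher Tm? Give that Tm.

Primer P1, 42°C

Primer P1: A+T=7, G+C=7 → Tm = 2(7)+4(7) = 42°C
Primer P2: A+T=12, G+C=4 → Tm = 2(12)+4(4) = 40°C
42°C vs 40°C → primer P1 is higher.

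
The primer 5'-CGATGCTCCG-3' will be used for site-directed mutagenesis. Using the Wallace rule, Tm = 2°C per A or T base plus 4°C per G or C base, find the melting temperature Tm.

34°C

G=3, C=4, A=1, T=2
A+T = 3, G+C = 7
Tm = 4·7 + 2·3 = 28 + 6 = 34°C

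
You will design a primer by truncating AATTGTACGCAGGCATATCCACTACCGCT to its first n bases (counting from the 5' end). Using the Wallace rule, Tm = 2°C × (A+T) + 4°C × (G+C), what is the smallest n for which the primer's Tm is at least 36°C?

First 12 bases: AATTGTACGCAG → Tm = 34°C (< 36°C)
First 13 bases: AATTGTACGCAGG → Tm = 38°C (≥ 36°C)
Since every base adds ≥2°C, Tm only increases with n, so the threshold is first crossed at n = 13.

n = 13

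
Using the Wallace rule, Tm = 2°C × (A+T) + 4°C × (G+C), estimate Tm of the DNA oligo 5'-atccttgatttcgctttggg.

58°C

Base counts: A=2, G=5, C=4, T=9
So N_AT = 11 and N_GC = 9.
Tm = 4·9 + 2·11 = 36 + 22 = 58°C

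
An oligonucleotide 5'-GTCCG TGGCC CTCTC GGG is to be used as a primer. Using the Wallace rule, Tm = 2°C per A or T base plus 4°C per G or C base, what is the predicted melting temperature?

A=0, T=4, G=7, C=7
A+T = 4, G+C = 14
Tm = 2×4 + 4×14 = 64°C

64°C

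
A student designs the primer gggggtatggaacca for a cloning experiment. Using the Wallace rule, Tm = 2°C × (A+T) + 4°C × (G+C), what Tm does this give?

48°C

Scanning the sequence gives T=2, A=4, G=7, C=2.
A+T = 6, G+C = 9
Tm = 4·9 + 2·6 = 36 + 12 = 48°C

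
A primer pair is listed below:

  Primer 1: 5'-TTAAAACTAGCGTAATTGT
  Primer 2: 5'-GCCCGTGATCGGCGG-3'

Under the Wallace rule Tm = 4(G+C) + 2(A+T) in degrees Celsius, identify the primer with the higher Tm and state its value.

Primer 2, 54°C

Primer 1: A+T=14, G+C=5 → Tm = 2(14)+4(5) = 48°C
Primer 2: A+T=3, G+C=12 → Tm = 2(3)+4(12) = 54°C
48°C vs 54°C → primer 2 is higher.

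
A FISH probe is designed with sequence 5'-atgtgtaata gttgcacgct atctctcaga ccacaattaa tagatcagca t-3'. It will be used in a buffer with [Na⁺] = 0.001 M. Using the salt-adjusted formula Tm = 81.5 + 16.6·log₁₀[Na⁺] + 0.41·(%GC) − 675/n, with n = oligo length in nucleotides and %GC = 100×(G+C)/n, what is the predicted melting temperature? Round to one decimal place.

33.7°C

Length n = 51. Counting bases: A=17, T=15, C=11, G=8
G+C = 19, so %GC = 19/51 × 100 = 37.255%
Salt term: 16.6 × (-3) = -49.8
GC term: 0.41 × 37.255 = 15.275; length term: −675/51 = −13.235
Tm = 81.5 + (-49.8) + 15.275 − 13.235 = 33.74 → 33.7°C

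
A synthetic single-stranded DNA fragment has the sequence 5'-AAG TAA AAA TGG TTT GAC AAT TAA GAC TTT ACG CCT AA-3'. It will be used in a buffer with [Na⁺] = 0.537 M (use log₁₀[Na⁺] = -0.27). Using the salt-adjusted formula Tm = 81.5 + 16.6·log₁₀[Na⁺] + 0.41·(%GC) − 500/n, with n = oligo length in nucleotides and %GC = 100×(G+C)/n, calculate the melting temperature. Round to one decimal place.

Length n = 38. Base counts: C=5, A=16, G=6, T=11
G+C = 11, so %GC = 11/38 × 100 = 28.947%
Salt term: 16.6 × (-0.27) = -4.482
GC term: 0.41 × 28.947 = 11.868; length term: −500/38 = −13.158
Tm = 81.5 + (-4.482) + 11.868 − 13.158 = 75.728 → 75.7°C

75.7°C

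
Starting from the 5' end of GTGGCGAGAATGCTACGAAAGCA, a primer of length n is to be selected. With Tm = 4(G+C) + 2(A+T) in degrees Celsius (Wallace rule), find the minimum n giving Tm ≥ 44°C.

First 13 bases: GTGGCGAGAATGC → Tm = 42°C (< 44°C)
First 14 bases: GTGGCGAGAATGCT → Tm = 44°C (≥ 44°C)
Since every base adds ≥2°C, Tm only increases with n, so the threshold is first crossed at n = 14.

n = 14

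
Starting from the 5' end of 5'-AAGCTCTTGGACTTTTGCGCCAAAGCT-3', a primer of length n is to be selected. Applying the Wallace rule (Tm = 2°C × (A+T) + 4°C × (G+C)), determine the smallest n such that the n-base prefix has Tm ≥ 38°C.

First 12 bases: AAGCTCTTGGAC → Tm = 36°C (< 38°C)
First 13 bases: AAGCTCTTGGACT → Tm = 38°C (≥ 38°C)
Each additional base adds 2°C (A/T) or 4°C (G/C), so Tm is non-decreasing in n; n = 13 is the first length to reach 38°C.

n = 13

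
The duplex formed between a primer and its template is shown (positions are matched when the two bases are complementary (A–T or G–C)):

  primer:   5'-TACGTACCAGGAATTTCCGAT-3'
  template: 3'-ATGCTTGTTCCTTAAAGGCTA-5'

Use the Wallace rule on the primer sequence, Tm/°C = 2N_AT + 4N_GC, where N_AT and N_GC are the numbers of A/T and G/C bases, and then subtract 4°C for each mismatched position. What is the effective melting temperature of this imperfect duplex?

52°C

Primer base counts: A=6, T=6, G=4, C=5 → A+T=12, G+C=9
Perfect-match Tm = 2(12) + 4(9) = 24 + 36 = 60°C
Mismatches (positions where the bases are not complementary): 2 (at positions 5, 8)
Effective Tm = 60 − 2×4 = 60 − 8 = 52°C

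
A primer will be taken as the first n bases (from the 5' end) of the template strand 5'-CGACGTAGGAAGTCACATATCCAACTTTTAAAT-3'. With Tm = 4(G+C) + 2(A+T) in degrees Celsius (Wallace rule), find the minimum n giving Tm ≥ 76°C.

First 25 bases: CGACGTAGGAAGTCACATATCCAAC → Tm = 74°C (< 76°C)
First 26 bases: CGACGTAGGAAGTCACATATCCAACT → Tm = 76°C (≥ 76°C)
Since every base adds ≥2°C, Tm only increases with n, so the threshold is first crossed at n = 26.

n = 26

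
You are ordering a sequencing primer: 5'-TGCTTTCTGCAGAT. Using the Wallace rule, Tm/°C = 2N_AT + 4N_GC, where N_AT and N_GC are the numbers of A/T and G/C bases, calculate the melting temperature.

A=2, T=6, C=3, G=3
AT pairs contribute 8, GC pairs contribute 6.
Tm = 2×8 + 4×6 = 40°C

40°C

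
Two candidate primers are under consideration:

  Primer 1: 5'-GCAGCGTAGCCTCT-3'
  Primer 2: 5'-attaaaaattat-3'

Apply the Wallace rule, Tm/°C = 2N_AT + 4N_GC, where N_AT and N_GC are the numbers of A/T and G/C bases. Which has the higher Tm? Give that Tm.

Primer 1, 46°C

Primer 1: A+T=5, G+C=9 → Tm = 2(5)+4(9) = 46°C
Primer 2: A+T=12, G+C=0 → Tm = 2(12)+4(0) = 24°C
46°C vs 24°C → primer 1 is higher.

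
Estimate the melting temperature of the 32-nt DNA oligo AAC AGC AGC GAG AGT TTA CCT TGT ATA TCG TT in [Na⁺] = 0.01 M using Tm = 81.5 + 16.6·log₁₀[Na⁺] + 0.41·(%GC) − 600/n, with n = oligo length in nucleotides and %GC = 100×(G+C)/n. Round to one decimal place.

Length n = 32. Counting bases: G=7, T=10, C=6, A=9
G+C = 13, so %GC = 13/32 × 100 = 40.625%
Salt term: 16.6 × (-2) = -33.2
GC term: 0.41 × 40.625 = 16.656; length term: −600/32 = −18.75
Tm = 81.5 + (-33.2) + 16.656 − 18.75 = 46.206 → 46.2°C

46.2°C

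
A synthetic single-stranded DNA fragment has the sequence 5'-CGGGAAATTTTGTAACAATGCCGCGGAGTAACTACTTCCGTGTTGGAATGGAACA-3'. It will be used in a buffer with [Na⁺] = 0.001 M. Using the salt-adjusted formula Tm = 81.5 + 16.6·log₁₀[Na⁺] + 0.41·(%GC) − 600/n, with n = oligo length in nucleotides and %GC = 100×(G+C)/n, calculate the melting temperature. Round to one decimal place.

39.4°C

Length n = 55. C=10, G=15, T=14, A=16
G+C = 25, so %GC = 25/55 × 100 = 45.455%
Salt term: 16.6 × (-3) = -49.8
GC term: 0.41 × 45.455 = 18.637; length term: −600/55 = −10.909
Tm = 81.5 + (-49.8) + 18.637 − 10.909 = 39.428 → 39.4°C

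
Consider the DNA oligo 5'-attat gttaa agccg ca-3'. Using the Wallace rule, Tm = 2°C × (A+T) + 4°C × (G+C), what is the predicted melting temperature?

A=6, C=3, G=3, T=5
A+T = 11, G+C = 6
Tm = 2(11) + 4(6) = 22 + 24 = 46°C

46°C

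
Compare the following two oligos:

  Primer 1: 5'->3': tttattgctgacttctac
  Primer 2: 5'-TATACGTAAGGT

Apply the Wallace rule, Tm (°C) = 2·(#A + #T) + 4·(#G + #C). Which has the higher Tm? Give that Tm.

Primer 1: A+T=12, G+C=6 → Tm = 2(12)+4(6) = 48°C
Primer 2: A+T=8, G+C=4 → Tm = 2(8)+4(4) = 32°C
48°C vs 32°C → primer 1 is higher.

Primer 1, 48°C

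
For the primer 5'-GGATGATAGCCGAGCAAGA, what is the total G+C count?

C=3, T=2, G=7, A=7
G+C = 7 + 3 = 10

10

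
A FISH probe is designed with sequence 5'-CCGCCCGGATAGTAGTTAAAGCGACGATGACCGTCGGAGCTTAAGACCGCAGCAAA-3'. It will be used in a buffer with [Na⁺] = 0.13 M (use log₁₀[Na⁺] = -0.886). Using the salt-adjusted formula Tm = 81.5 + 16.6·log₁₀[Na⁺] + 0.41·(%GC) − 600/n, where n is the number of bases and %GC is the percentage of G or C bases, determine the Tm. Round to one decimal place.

78.8°C

Length n = 56. Scanning the sequence gives A=17, T=8, G=16, C=15.
G+C = 31, so %GC = 31/56 × 100 = 55.357%
Salt term: 16.6 × (-0.886) = -14.708
GC term: 0.41 × 55.357 = 22.696; length term: −600/56 = −10.714
Tm = 81.5 + (-14.708) + 22.696 − 10.714 = 78.774 → 78.8°C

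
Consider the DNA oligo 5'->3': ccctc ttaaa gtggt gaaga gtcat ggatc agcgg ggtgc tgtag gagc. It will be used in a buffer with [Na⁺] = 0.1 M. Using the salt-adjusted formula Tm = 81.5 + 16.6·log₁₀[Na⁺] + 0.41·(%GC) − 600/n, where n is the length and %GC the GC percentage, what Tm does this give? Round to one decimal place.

75.2°C

Length n = 49. A=11, C=9, T=11, G=18
G+C = 27, so %GC = 27/49 × 100 = 55.102%
Salt term: 16.6 × (-1) = -16.6
GC term: 0.41 × 55.102 = 22.592; length term: −600/49 = −12.245
Tm = 81.5 + (-16.6) + 22.592 − 12.245 = 75.247 → 75.2°C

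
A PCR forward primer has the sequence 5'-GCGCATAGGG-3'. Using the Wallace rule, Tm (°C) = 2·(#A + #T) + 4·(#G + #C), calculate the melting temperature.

Scanning the sequence gives A=2, T=1, C=2, G=5.
AT pairs contribute 3, GC pairs contribute 7.
Tm = 4·7 + 2·3 = 28 + 6 = 34°C

34°C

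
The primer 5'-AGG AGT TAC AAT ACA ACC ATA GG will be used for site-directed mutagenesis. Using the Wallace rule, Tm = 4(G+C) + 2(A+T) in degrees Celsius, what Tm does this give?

Scanning the sequence gives C=4, G=5, T=4, A=10.
A+T = 14, G+C = 9
Tm = 2×14 + 4×9 = 64°C

64°C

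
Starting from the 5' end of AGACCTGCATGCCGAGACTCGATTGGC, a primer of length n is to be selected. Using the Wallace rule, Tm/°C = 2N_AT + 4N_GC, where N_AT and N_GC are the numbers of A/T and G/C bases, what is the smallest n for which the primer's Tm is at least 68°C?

n = 21

First 20 bases: AGACCTGCATGCCGAGACTC → Tm = 64°C (< 68°C)
First 21 bases: AGACCTGCATGCCGAGACTCG → Tm = 68°C (≥ 68°C)
Each additional base adds 2°C (A/T) or 4°C (G/C), so Tm is non-decreasing in n; n = 21 is the first length to reach 68°C.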